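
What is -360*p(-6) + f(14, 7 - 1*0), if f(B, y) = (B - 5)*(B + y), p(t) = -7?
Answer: 2709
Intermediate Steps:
f(B, y) = (-5 + B)*(B + y)
-360*p(-6) + f(14, 7 - 1*0) = -360*(-7) + (14² - 5*14 - 5*(7 - 1*0) + 14*(7 - 1*0)) = 2520 + (196 - 70 - 5*(7 + 0) + 14*(7 + 0)) = 2520 + (196 - 70 - 5*7 + 14*7) = 2520 + (196 - 70 - 35 + 98) = 2520 + 189 = 2709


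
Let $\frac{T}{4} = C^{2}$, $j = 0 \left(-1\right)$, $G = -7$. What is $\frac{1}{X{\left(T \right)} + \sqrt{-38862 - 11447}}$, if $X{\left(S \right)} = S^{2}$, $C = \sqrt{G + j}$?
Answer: $\frac{112}{94995} - \frac{i \sqrt{50309}}{664965} \approx 0.001179 - 0.00033731 i$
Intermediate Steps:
$j = 0$
$C = i \sqrt{7}$ ($C = \sqrt{-7 + 0} = \sqrt{-7} = i \sqrt{7} \approx 2.6458 i$)
$T = -28$ ($T = 4 \left(i \sqrt{7}\right)^{2} = 4 \left(-7\right) = -28$)
$\frac{1}{X{\left(T \right)} + \sqrt{-38862 - 11447}} = \frac{1}{\left(-28\right)^{2} + \sqrt{-38862 - 11447}} = \frac{1}{784 + \sqrt{-50309}} = \frac{1}{784 + i \sqrt{50309}}$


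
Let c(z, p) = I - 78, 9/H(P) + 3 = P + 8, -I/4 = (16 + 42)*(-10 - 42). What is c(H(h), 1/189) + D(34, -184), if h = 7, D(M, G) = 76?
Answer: 12062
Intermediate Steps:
I = 12064 (I = -4*(16 + 42)*(-10 - 42) = -232*(-52) = -4*(-3016) = 12064)
H(P) = 9/(5 + P) (H(P) = 9/(-3 + (P + 8)) = 9/(-3 + (8 + P)) = 9/(5 + P))
c(z, p) = 11986 (c(z, p) = 12064 - 78 = 11986)
c(H(h), 1/189) + D(34, -184) = 11986 + 76 = 12062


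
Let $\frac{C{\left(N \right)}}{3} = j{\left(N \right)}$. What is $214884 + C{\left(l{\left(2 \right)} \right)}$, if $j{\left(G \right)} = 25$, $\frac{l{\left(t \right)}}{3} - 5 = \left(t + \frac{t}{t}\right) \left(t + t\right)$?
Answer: $214959$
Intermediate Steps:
$l{\left(t \right)} = 15 + 6 t \left(1 + t\right)$ ($l{\left(t \right)} = 15 + 3 \left(t + \frac{t}{t}\right) \left(t + t\right) = 15 + 3 \left(t + 1\right) 2 t = 15 + 3 \left(1 + t\right) 2 t = 15 + 3 \cdot 2 t \left(1 + t\right) = 15 + 6 t \left(1 + t\right)$)
$C{\left(N \right)} = 75$ ($C{\left(N \right)} = 3 \cdot 25 = 75$)
$214884 + C{\left(l{\left(2 \right)} \right)} = 214884 + 75 = 214959$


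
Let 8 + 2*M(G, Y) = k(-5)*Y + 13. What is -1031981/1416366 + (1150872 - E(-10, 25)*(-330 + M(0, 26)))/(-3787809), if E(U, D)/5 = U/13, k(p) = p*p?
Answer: -24002286844801/23248003489074 ≈ -1.0324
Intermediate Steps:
k(p) = p²
E(U, D) = 5*U/13 (E(U, D) = 5*(U/13) = 5*U/13)
M(G, Y) = 5/2 + 25*Y/2 (M(G, Y) = -4 + ((-5)²*Y + 13)/2 = -4 + (25*Y + 13)/2 = -4 + (13 + 25*Y)/2 = -4 + (13/2 + 25*Y/2) = 5/2 + 25*Y/2)
-1031981/1416366 + (1150872 - E(-10, 25)*(-330 + M(0, 26)))/(-3787809) = -1031981/1416366 + (1150872 - (5/13)*(-10)*(-330 + (5/2 + (25/2)*26)))/(-3787809) = -1031981*1/1416366 + (1150872 - (-50)*(-330 + (5/2 + 325))/13)*(-1/3787809) = -1031981/1416366 + (1150872 - (-50)*(-330 + 655/2)/13)*(-1/3787809) = -1031981/1416366 + (1150872 - (-50)*(-5)/(13*2))*(-1/3787809) = -1031981/1416366 + (1150872 - 1*125/13)*(-1/3787809) = -1031981/1416366 + (1150872 - 125/13)*(-1/3787809) = -1031981/1416366 + (14961211/13)*(-1/3787809) = -1031981/1416366 - 14961211/49241517 = -24002286844801/23248003489074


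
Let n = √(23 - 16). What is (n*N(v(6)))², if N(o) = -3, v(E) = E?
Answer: 63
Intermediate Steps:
n = √7 ≈ 2.6458
(n*N(v(6)))² = (√7*(-3))² = (-3*√7)² = 63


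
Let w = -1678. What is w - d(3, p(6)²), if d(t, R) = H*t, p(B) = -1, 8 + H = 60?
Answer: -1834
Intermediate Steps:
H = 52 (H = -8 + 60 = 52)
d(t, R) = 52*t
w - d(3, p(6)²) = -1678 - 52*3 = -1678 - 1*156 = -1678 - 156 = -1834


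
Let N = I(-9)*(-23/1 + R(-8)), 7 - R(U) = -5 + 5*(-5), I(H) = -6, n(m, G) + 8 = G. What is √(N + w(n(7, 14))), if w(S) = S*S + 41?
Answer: I*√7 ≈ 2.6458*I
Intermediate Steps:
n(m, G) = -8 + G
w(S) = 41 + S² (w(S) = S² + 41 = 41 + S²)
R(U) = 37 (R(U) = 7 - (-5 + 5*(-5)) = 7 - (-5 - 25) = 7 - 1*(-30) = 7 + 30 = 37)
N = -84 (N = -6*(-23/1 + 37) = -6*(-23*1 + 37) = -6*(-23 + 37) = -6*14 = -84)
√(N + w(n(7, 14))) = √(-84 + (41 + (-8 + 14)²)) = √(-84 + (41 + 6²)) = √(-84 + (41 + 36)) = √(-84 + 77) = √(-7) = I*√7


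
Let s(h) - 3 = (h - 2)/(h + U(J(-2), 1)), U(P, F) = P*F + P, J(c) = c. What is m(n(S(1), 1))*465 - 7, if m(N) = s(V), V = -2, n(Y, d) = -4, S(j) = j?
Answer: 1698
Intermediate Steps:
U(P, F) = P + F*P (U(P, F) = F*P + P = P + F*P)
s(h) = 3 + (-2 + h)/(-4 + h) (s(h) = 3 + (h - 2)/(h - 2*(1 + 1)) = 3 + (-2 + h)/(h - 2*2) = 3 + (-2 + h)/(h - 4) = 3 + (-2 + h)/(-4 + h))
m(N) = 11/3 (m(N) = 2*(-7 + 2*(-2))/(-4 - 2) = 2*(-7 - 4)/(-6) = 2*(-⅙)*(-11) = 11/3)
m(n(S(1), 1))*465 - 7 = (11/3)*465 - 7 = 1705 - 7 = 1698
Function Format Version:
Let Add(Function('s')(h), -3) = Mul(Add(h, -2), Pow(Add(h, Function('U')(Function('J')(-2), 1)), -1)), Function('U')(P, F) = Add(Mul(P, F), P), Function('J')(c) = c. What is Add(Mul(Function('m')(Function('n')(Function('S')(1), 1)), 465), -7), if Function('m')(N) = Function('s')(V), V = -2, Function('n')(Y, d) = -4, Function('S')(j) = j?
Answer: 1698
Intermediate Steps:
Function('U')(P, F) = Add(P, Mul(F, P)) (Function('U')(P, F) = Add(Mul(F, P), P) = Add(P, Mul(F, P)))
Function('s')(h) = Add(3, Mul(Pow(Add(-4, h), -1), Add(-2, h))) (Function('s')(h) = Add(3, Mul(Add(h, -2), Pow(Add(h, Mul(-2, Add(1, 1))), -1))) = Add(3, Mul(Add(-2, h), Pow(Add(h, Mul(-2, 2)), -1))) = Add(3, Mul(Add(-2, h), Pow(Add(h, -4), -1))) = Add(3, Mul(Add(-2, h), Pow(Add(-4, h), -1))) = Add(3, Mul(Pow(Add(-4, h), -1), Add(-2, h))))
Function('m')(N) = Rational(11, 3) (Function('m')(N) = Mul(2, Pow(Add(-4, -2), -1), Add(-7, Mul(2, -2))) = Mul(2, Pow(-6, -1), Add(-7, -4)) = Mul(2, Rational(-1, 6), -11) = Rational(11, 3))
Add(Mul(Function('m')(Function('n')(Function('S')(1), 1)), 465), -7) = Add(Mul(Rational(11, 3), 465), -7) = Add(1705, -7) = 1698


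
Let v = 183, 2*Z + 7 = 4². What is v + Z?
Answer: 375/2 ≈ 187.50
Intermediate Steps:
Z = 9/2 (Z = -7/2 + (½)*4² = -7/2 + (½)*16 = -7/2 + 8 = 9/2 ≈ 4.5000)
v + Z = 183 + 9/2 = 375/2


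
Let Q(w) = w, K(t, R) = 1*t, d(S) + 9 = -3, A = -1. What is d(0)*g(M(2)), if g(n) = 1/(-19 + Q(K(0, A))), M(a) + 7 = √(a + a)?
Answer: 12/19 ≈ 0.63158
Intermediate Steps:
d(S) = -12 (d(S) = -9 - 3 = -12)
K(t, R) = t
M(a) = -7 + √2*√a (M(a) = -7 + √(a + a) = -7 + √(2*a) = -7 + √2*√a)
g(n) = -1/19 (g(n) = 1/(-19 + 0) = 1/(-19) = -1/19)
d(0)*g(M(2)) = -12*(-1/19) = 12/19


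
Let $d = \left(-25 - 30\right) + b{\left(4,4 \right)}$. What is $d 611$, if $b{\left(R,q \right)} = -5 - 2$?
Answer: $-37882$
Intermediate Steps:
$b{\left(R,q \right)} = -7$
$d = -62$ ($d = \left(-25 - 30\right) - 7 = -55 - 7 = -62$)
$d 611 = \left(-62\right) 611 = -37882$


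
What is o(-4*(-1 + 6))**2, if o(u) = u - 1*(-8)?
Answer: 144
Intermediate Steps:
o(u) = 8 + u (o(u) = u + 8 = 8 + u)
o(-4*(-1 + 6))**2 = (8 - 4*(-1 + 6))**2 = (8 - 4*5)**2 = (8 - 20)**2 = (-12)**2 = 144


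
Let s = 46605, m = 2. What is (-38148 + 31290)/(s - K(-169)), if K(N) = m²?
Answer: -6858/46601 ≈ -0.14716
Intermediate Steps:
K(N) = 4 (K(N) = 2² = 4)
(-38148 + 31290)/(s - K(-169)) = (-38148 + 31290)/(46605 - 1*4) = -6858/(46605 - 4) = -6858/46601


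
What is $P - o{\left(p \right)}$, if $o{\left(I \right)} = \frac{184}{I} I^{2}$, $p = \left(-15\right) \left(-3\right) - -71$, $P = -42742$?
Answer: $-64086$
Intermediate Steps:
$p = 116$ ($p = 45 + 71 = 116$)
$o{\left(I \right)} = 184 I$
$P - o{\left(p \right)} = -42742 - 184 \cdot 116 = -42742 - 21344 = -64086$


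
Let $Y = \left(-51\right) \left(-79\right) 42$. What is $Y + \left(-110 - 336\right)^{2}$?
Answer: $368134$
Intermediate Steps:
$Y = 169218$ ($Y = 4029 \cdot 42 = 169218$)
$Y + \left(-110 - 336\right)^{2} = 169218 + \left(-110 - 336\right)^{2} = 169218 + \left(-446\right)^{2} = 169218 + 198916 = 368134$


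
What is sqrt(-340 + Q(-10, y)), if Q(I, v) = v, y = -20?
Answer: 6*I*sqrt(10) ≈ 18.974*I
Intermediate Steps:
sqrt(-340 + Q(-10, y)) = sqrt(-340 - 20) = sqrt(-360) = 6*I*sqrt(10)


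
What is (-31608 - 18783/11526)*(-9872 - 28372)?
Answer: 2322255935034/1921 ≈ 1.2089e+9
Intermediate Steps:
(-31608 - 18783/11526)*(-9872 - 28372) = (-31608 - 18783*1/11526)*(-38244) = (-31608 - 6261/3842)*(-38244) = -121444197/3842*(-38244) = 2322255935034/1921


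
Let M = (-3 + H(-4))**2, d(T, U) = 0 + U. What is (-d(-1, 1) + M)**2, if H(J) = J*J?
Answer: 28224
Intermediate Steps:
d(T, U) = U
H(J) = J**2
M = 169 (M = (-3 + (-4)**2)**2 = (-3 + 16)**2 = 13**2 = 169)
(-d(-1, 1) + M)**2 = (-1*1 + 169)**2 = (-1 + 169)**2 = 168**2 = 28224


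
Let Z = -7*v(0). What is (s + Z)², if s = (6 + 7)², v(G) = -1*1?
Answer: 30976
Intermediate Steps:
v(G) = -1
Z = 7 (Z = -7*(-1) = 7)
s = 169 (s = 13² = 169)
(s + Z)² = (169 + 7)² = 176² = 30976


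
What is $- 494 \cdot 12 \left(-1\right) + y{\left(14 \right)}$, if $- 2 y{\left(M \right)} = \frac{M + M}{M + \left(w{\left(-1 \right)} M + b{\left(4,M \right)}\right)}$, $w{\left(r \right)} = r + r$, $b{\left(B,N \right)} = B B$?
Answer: $5921$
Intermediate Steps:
$b{\left(B,N \right)} = B^{2}$
$w{\left(r \right)} = 2 r$
$y{\left(M \right)} = - \frac{M}{16 - M}$ ($y{\left(M \right)} = - \frac{\left(M + M\right) \frac{1}{M + \left(2 \left(-1\right) M + 4^{2}\right)}}{2} = - \frac{2 M \frac{1}{M - \left(-16 + 2 M\right)}}{2} = - \frac{2 M \frac{1}{16 - M}}{2} = - \frac{M}{16 - M}$)
$- 494 \cdot 12 \left(-1\right) + y{\left(14 \right)} = - 494 \cdot 12 \left(-1\right) + \frac{14}{-16 + 14} = \left(-494\right) \left(-12\right) + \frac{14}{-2} = 5928 + 14 \left(- \frac{1}{2}\right) = 5928 - 7 = 5921$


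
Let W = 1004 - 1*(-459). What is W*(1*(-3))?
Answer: -4389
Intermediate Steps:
W = 1463 (W = 1004 + 459 = 1463)
W*(1*(-3)) = 1463*(1*(-3)) = 1463*(-3) = -4389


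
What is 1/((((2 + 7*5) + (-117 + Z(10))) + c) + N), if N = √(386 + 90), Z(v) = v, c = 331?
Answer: 261/67645 - 2*√119/67645 ≈ 0.0035359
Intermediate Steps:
N = 2*√119 (N = √476 = 2*√119 ≈ 21.817)
1/((((2 + 7*5) + (-117 + Z(10))) + c) + N) = 1/((((2 + 7*5) + (-117 + 10)) + 331) + 2*√119) = 1/((((2 + 35) - 107) + 331) + 2*√119) = 1/(((37 - 107) + 331) + 2*√119) = 1/((-70 + 331) + 2*√119) = 1/(261 + 2*√119)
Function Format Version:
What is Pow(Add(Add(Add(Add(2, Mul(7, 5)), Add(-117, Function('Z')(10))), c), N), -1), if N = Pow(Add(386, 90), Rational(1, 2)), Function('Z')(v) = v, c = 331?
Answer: Add(Rational(261, 67645), Mul(Rational(-2, 67645), Pow(119, Rational(1, 2)))) ≈ 0.0035359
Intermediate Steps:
N = Mul(2, Pow(119, Rational(1, 2))) (N = Pow(476, Rational(1, 2)) = Mul(2, Pow(119, Rational(1, 2))) ≈ 21.817)
Pow(Add(Add(Add(Add(2, Mul(7, 5)), Add(-117, Function('Z')(10))), c), N), -1) = Pow(Add(Add(Add(Add(2, Mul(7, 5)), Add(-117, 10)), 331), Mul(2, Pow(119, Rational(1, 2)))), -1) = Pow(Add(Add(Add(Add(2, 35), -107), 331), Mul(2, Pow(119, Rational(1, 2)))), -1) = Pow(Add(Add(Add(37, -107), 331), Mul(2, Pow(119, Rational(1, 2)))), -1) = Pow(Add(Add(-70, 331), Mul(2, Pow(119, Rational(1, 2)))), -1) = Pow(Add(261, Mul(2, Pow(119, Rational(1, 2)))), -1)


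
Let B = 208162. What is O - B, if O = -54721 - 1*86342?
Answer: -349225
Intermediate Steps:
O = -141063 (O = -54721 - 86342 = -141063)
O - B = -141063 - 1*208162 = -141063 - 208162 = -349225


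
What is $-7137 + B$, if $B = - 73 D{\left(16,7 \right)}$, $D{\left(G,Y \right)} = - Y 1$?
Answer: $-6626$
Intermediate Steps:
$D{\left(G,Y \right)} = - Y$
$B = 511$ ($B = - 73 \left(\left(-1\right) 7\right) = \left(-73\right) \left(-7\right) = 511$)
$-7137 + B = -7137 + 511 = -6626$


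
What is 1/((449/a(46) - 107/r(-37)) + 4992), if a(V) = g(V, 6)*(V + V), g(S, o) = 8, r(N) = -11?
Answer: 8096/40498923 ≈ 0.00019991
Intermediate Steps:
a(V) = 16*V (a(V) = 8*(V + V) = 8*(2*V) = 16*V)
1/((449/a(46) - 107/r(-37)) + 4992) = 1/((449/((16*46)) - 107/(-11)) + 4992) = 1/((449/736 - 107*(-1/11)) + 4992) = 1/((449*(1/736) + 107/11) + 4992) = 1/((449/736 + 107/11) + 4992) = 1/(83691/8096 + 4992) = 1/(40498923/8096) = 8096/40498923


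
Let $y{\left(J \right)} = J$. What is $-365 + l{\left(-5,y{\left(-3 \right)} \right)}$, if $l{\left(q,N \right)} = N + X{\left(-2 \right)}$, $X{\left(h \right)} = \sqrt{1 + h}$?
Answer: $-368 + i \approx -368.0 + 1.0 i$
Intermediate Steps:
$l{\left(q,N \right)} = i + N$ ($l{\left(q,N \right)} = N + \sqrt{1 - 2} = N + \sqrt{-1} = N + i = i + N$)
$-365 + l{\left(-5,y{\left(-3 \right)} \right)} = -365 - \left(3 - i\right) = -368 + i$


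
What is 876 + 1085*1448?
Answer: 1571956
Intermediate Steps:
876 + 1085*1448 = 876 + 1571080 = 1571956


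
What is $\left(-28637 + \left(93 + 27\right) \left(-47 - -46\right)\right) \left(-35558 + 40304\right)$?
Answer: $-136480722$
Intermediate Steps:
$\left(-28637 + \left(93 + 27\right) \left(-47 - -46\right)\right) \left(-35558 + 40304\right) = \left(-28637 + 120 \left(-47 + 46\right)\right) 4746 = \left(-28637 + 120 \left(-1\right)\right) 4746 = \left(-28637 - 120\right) 4746 = \left(-28757\right) 4746 = -136480722$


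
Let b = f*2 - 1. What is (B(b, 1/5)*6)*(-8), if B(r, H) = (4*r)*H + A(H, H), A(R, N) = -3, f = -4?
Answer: 2448/5 ≈ 489.60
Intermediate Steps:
b = -9 (b = -4*2 - 1 = -8 - 1 = -9)
B(r, H) = -3 + 4*H*r (B(r, H) = (4*r)*H - 3 = 4*H*r - 3 = -3 + 4*H*r)
(B(b, 1/5)*6)*(-8) = ((-3 + 4*(-9)/5)*6)*(-8) = ((-3 + 4*(⅕)*(-9))*6)*(-8) = ((-3 - 36/5)*6)*(-8) = -51/5*6*(-8) = -306/5*(-8) = 2448/5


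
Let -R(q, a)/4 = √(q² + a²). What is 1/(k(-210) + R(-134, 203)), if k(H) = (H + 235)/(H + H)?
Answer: 84/1335898363 - 28224*√59165/6679491815 ≈ -0.0010277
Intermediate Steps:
k(H) = (235 + H)/(2*H) (k(H) = (235 + H)/((2*H)) = (235 + H)*(1/(2*H)) = (235 + H)/(2*H))
R(q, a) = -4*√(a² + q²) (R(q, a) = -4*√(q² + a²) = -4*√(a² + q²))
1/(k(-210) + R(-134, 203)) = 1/((½)*(235 - 210)/(-210) - 4*√(203² + (-134)²)) = 1/((½)*(-1/210)*25 - 4*√(41209 + 17956)) = 1/(-5/84 - 4*√59165)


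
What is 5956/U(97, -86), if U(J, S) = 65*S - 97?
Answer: -5956/5687 ≈ -1.0473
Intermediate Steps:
U(J, S) = -97 + 65*S
5956/U(97, -86) = 5956/(-97 + 65*(-86)) = 5956/(-97 - 5590) = 5956/(-5687) = 5956*(-1/5687) = -5956/5687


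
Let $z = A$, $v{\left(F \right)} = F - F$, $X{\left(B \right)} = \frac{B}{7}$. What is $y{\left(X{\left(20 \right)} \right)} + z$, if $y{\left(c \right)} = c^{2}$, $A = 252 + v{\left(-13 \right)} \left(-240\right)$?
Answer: $\frac{12748}{49} \approx 260.16$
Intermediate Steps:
$X{\left(B \right)} = \frac{B}{7}$ ($X{\left(B \right)} = B \frac{1}{7} = \frac{B}{7}$)
$v{\left(F \right)} = 0$
$A = 252$ ($A = 252 + 0 \left(-240\right) = 252 + 0 = 252$)
$z = 252$
$y{\left(X{\left(20 \right)} \right)} + z = \left(\frac{1}{7} \cdot 20\right)^{2} + 252 = \left(\frac{20}{7}\right)^{2} + 252 = \frac{400}{49} + 252 = \frac{12748}{49}$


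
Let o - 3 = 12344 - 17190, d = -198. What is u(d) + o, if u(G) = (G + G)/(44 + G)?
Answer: -33883/7 ≈ -4840.4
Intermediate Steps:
o = -4843 (o = 3 + (12344 - 17190) = 3 - 4846 = -4843)
u(G) = 2*G/(44 + G) (u(G) = (2*G)/(44 + G) = 2*G/(44 + G))
u(d) + o = 2*(-198)/(44 - 198) - 4843 = 2*(-198)/(-154) - 4843 = 2*(-198)*(-1/154) - 4843 = 18/7 - 4843 = -33883/7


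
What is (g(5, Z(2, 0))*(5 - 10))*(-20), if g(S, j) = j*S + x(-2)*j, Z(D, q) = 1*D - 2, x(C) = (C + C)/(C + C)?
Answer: 0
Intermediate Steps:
x(C) = 1 (x(C) = (2*C)/((2*C)) = (2*C)*(1/(2*C)) = 1)
Z(D, q) = -2 + D (Z(D, q) = D - 2 = -2 + D)
g(S, j) = j + S*j (g(S, j) = j*S + 1*j = S*j + j = j + S*j)
(g(5, Z(2, 0))*(5 - 10))*(-20) = (((-2 + 2)*(1 + 5))*(5 - 10))*(-20) = ((0*6)*(-5))*(-20) = (0*(-5))*(-20) = 0*(-20) = 0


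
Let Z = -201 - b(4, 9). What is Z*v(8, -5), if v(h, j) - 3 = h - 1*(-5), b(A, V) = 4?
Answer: -3280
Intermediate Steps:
Z = -205 (Z = -201 - 1*4 = -201 - 4 = -205)
v(h, j) = 8 + h (v(h, j) = 3 + (h - 1*(-5)) = 3 + (h + 5) = 3 + (5 + h) = 8 + h)
Z*v(8, -5) = -205*(8 + 8) = -205*16 = -3280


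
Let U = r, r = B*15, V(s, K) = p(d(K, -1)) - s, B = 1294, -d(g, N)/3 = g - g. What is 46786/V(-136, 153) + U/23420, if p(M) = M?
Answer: 27459197/79628 ≈ 344.84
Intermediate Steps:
d(g, N) = 0 (d(g, N) = -3*(g - g) = -3*0 = 0)
V(s, K) = -s (V(s, K) = 0 - s = -s)
r = 19410 (r = 1294*15 = 19410)
U = 19410
46786/V(-136, 153) + U/23420 = 46786/((-1*(-136))) + 19410/23420 = 46786/136 + 19410*(1/23420) = 46786*(1/136) + 1941/2342 = 23393/68 + 1941/2342 = 27459197/79628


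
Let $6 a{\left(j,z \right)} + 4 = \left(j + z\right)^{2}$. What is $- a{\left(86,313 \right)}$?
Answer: $- \frac{159197}{6} \approx -26533.0$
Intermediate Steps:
$a{\left(j,z \right)} = - \frac{2}{3} + \frac{\left(j + z\right)^{2}}{6}$
$- a{\left(86,313 \right)} = - (- \frac{2}{3} + \frac{\left(86 + 313\right)^{2}}{6}) = - (- \frac{2}{3} + \frac{399^{2}}{6}) = - (- \frac{2}{3} + \frac{1}{6} \cdot 159201) = - (- \frac{2}{3} + \frac{53067}{2}) = \left(-1\right) \frac{159197}{6} = - \frac{159197}{6}$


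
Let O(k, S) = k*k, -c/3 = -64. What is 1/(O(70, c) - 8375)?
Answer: -1/3475 ≈ -0.00028777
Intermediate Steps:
c = 192 (c = -3*(-64) = 192)
O(k, S) = k**2
1/(O(70, c) - 8375) = 1/(70**2 - 8375) = 1/(4900 - 8375) = 1/(-3475) = -1/3475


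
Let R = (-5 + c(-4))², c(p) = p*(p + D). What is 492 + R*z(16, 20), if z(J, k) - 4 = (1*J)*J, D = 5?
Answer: 21552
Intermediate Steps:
c(p) = p*(5 + p) (c(p) = p*(p + 5) = p*(5 + p))
z(J, k) = 4 + J² (z(J, k) = 4 + (1*J)*J = 4 + J*J = 4 + J²)
R = 81 (R = (-5 - 4*(5 - 4))² = (-5 - 4*1)² = (-5 - 4)² = (-9)² = 81)
492 + R*z(16, 20) = 492 + 81*(4 + 16²) = 492 + 81*(4 + 256) = 492 + 81*260 = 492 + 21060 = 21552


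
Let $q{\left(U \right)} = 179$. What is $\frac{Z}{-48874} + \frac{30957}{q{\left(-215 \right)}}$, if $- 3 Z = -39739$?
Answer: $\frac{647409139}{3749334} \approx 172.67$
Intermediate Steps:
$Z = \frac{39739}{3}$ ($Z = \left(- \frac{1}{3}\right) \left(-39739\right) = \frac{39739}{3} \approx 13246.0$)
$\frac{Z}{-48874} + \frac{30957}{q{\left(-215 \right)}} = \frac{39739}{3 \left(-48874\right)} + \frac{30957}{179} = \frac{39739}{3} \left(- \frac{1}{48874}\right) + 30957 \cdot \frac{1}{179} = - \frac{5677}{20946} + \frac{30957}{179} = \frac{647409139}{3749334}$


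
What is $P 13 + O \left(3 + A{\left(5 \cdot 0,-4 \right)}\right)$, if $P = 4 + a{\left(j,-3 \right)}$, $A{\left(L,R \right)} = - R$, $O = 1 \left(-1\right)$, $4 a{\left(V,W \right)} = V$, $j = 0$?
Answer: $45$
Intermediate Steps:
$a{\left(V,W \right)} = \frac{V}{4}$
$O = -1$
$P = 4$ ($P = 4 + \frac{1}{4} \cdot 0 = 4 + 0 = 4$)
$P 13 + O \left(3 + A{\left(5 \cdot 0,-4 \right)}\right) = 4 \cdot 13 - \left(3 - -4\right) = 52 - \left(3 + 4\right) = 52 - 7 = 45$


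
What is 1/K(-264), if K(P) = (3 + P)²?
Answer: 1/68121 ≈ 1.4680e-5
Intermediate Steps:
1/K(-264) = 1/((3 - 264)²) = 1/((-261)²) = 1/68121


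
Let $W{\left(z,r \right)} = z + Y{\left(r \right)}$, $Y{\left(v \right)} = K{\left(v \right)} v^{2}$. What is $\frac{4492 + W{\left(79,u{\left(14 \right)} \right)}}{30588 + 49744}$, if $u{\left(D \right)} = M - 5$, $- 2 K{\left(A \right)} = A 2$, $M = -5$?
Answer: $\frac{5571}{80332} \approx 0.06935$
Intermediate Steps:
$K{\left(A \right)} = - A$ ($K{\left(A \right)} = - \frac{A 2}{2} = - \frac{2 A}{2} = - A$)
$Y{\left(v \right)} = - v^{3}$ ($Y{\left(v \right)} = - v v^{2} = - v^{3}$)
$u{\left(D \right)} = -10$ ($u{\left(D \right)} = -5 - 5 = -10$)
$W{\left(z,r \right)} = z - r^{3}$
$\frac{4492 + W{\left(79,u{\left(14 \right)} \right)}}{30588 + 49744} = \frac{4492 + \left(79 - \left(-10\right)^{3}\right)}{30588 + 49744} = \frac{4492 + \left(79 - -1000\right)}{80332} = \left(4492 + \left(79 + 1000\right)\right) \frac{1}{80332} = \left(4492 + 1079\right) \frac{1}{80332} = 5571 \cdot \frac{1}{80332} = \frac{5571}{80332}$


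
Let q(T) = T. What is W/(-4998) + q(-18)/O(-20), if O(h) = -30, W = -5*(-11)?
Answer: 14719/24990 ≈ 0.58900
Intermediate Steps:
W = 55
W/(-4998) + q(-18)/O(-20) = 55/(-4998) - 18/(-30) = 55*(-1/4998) - 18*(-1/30) = -55/4998 + ⅗ = 14719/24990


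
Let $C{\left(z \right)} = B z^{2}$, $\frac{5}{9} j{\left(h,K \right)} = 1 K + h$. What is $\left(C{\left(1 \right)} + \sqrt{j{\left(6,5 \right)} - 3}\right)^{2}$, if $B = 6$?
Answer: $\frac{264}{5} + \frac{24 \sqrt{105}}{5} \approx 101.99$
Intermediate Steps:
$j{\left(h,K \right)} = \frac{9 K}{5} + \frac{9 h}{5}$ ($j{\left(h,K \right)} = \frac{9 \left(1 K + h\right)}{5} = \frac{9 \left(K + h\right)}{5} = \frac{9 K}{5} + \frac{9 h}{5}$)
$C{\left(z \right)} = 6 z^{2}$
$\left(C{\left(1 \right)} + \sqrt{j{\left(6,5 \right)} - 3}\right)^{2} = \left(6 \cdot 1^{2} + \sqrt{\left(\frac{9}{5} \cdot 5 + \frac{9}{5} \cdot 6\right) - 3}\right)^{2} = \left(6 \cdot 1 + \sqrt{\left(9 + \frac{54}{5}\right) - 3}\right)^{2} = \left(6 + \sqrt{\frac{99}{5} - 3}\right)^{2} = \left(6 + \sqrt{\frac{84}{5}}\right)^{2} = \left(6 + \frac{2 \sqrt{105}}{5}\right)^{2}$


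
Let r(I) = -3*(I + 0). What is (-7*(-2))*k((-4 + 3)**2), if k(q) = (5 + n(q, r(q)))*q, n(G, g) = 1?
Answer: 84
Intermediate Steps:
r(I) = -3*I
k(q) = 6*q (k(q) = (5 + 1)*q = 6*q)
(-7*(-2))*k((-4 + 3)**2) = (-7*(-2))*(6*(-4 + 3)**2) = 14*(6*(-1)**2) = 14*(6*1) = 14*6 = 84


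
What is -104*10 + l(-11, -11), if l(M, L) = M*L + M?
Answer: -930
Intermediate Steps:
l(M, L) = M + L*M (l(M, L) = L*M + M = M + L*M)
-104*10 + l(-11, -11) = -104*10 - 11*(1 - 11) = -1040 - 11*(-10) = -1040 + 110 = -930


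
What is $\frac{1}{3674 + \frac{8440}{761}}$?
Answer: $\frac{761}{2804354} \approx 0.00027136$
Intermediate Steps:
$\frac{1}{3674 + \frac{8440}{761}} = \frac{1}{\frac{2804354}{761}} = \frac{761}{2804354}$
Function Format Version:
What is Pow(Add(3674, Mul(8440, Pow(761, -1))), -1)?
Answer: Rational(761, 2804354) ≈ 0.00027136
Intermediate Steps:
Pow(Add(3674, Mul(8440, Pow(761, -1))), -1) = Pow(Add(3674, Mul(8440, Rational(1, 761))), -1) = Pow(Add(3674, Rational(8440, 761)), -1) = Pow(Rational(2804354, 761), -1) = Rational(761, 2804354)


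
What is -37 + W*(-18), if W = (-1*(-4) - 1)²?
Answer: -199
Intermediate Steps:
W = 9 (W = (4 - 1)² = 3² = 9)
-37 + W*(-18) = -37 + 9*(-18) = -37 - 162 = -199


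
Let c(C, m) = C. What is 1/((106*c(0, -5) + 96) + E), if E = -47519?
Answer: -1/47423 ≈ -2.1087e-5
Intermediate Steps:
1/((106*c(0, -5) + 96) + E) = 1/((106*0 + 96) - 47519) = 1/((0 + 96) - 47519) = 1/(96 - 47519) = 1/(-47423) = -1/47423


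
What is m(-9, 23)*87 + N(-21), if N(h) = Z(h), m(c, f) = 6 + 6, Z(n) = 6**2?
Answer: 1080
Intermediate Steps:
Z(n) = 36
m(c, f) = 12
N(h) = 36
m(-9, 23)*87 + N(-21) = 12*87 + 36 = 1044 + 36 = 1080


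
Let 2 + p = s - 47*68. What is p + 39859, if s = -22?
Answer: 36639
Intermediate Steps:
p = -3220 (p = -2 + (-22 - 47*68) = -2 + (-22 - 3196) = -2 - 3218 = -3220)
p + 39859 = -3220 + 39859 = 36639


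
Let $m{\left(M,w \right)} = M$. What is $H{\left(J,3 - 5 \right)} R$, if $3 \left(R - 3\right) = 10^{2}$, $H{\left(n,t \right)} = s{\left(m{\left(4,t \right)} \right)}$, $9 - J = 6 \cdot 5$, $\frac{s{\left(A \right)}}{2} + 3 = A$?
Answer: $\frac{218}{3} \approx 72.667$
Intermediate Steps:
$s{\left(A \right)} = -6 + 2 A$
$J = -21$ ($J = 9 - 6 \cdot 5 = 9 - 30 = -21$)
$H{\left(n,t \right)} = 2$ ($H{\left(n,t \right)} = -6 + 2 \cdot 4 = -6 + 8 = 2$)
$R = \frac{109}{3}$ ($R = 3 + \frac{10^{2}}{3} = 3 + \frac{1}{3} \cdot 100 = 3 + \frac{100}{3} = \frac{109}{3} \approx 36.333$)
$H{\left(J,3 - 5 \right)} R = 2 \cdot \frac{109}{3} = \frac{218}{3}$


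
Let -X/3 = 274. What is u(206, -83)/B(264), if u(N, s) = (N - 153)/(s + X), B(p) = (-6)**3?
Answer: 53/195480 ≈ 0.00027113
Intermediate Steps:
B(p) = -216
X = -822 (X = -3*274 = -822)
u(N, s) = (-153 + N)/(-822 + s) (u(N, s) = (N - 153)/(s - 822) = (-153 + N)/(-822 + s))
u(206, -83)/B(264) = ((-153 + 206)/(-822 - 83))/(-216) = (53/(-905))*(-1/216) = -1/905*53*(-1/216) = -53/905*(-1/216) = 53/195480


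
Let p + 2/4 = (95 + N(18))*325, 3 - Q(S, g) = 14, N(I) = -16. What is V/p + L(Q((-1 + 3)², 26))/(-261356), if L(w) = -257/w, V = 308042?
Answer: 1771176552251/147624061684 ≈ 11.998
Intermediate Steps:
Q(S, g) = -11 (Q(S, g) = 3 - 1*14 = 3 - 14 = -11)
p = 51349/2 (p = -½ + (95 - 16)*325 = -½ + 79*325 = -½ + 25675 = 51349/2 ≈ 25675.)
V/p + L(Q((-1 + 3)², 26))/(-261356) = 308042/(51349/2) - 257/(-11)/(-261356) = 308042*(2/51349) - 257*(-1/11)*(-1/261356) = 616084/51349 + (257/11)*(-1/261356) = 616084/51349 - 257/2874916 = 1771176552251/147624061684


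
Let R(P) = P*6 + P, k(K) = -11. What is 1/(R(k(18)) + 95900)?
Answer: 1/95823 ≈ 1.0436e-5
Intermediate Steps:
R(P) = 7*P (R(P) = 6*P + P = 7*P)
1/(R(k(18)) + 95900) = 1/(7*(-11) + 95900) = 1/(-77 + 95900) = 1/95823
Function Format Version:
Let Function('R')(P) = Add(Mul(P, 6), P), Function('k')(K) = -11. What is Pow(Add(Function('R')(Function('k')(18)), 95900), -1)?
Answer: Rational(1, 95823) ≈ 1.0436e-5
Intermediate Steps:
Function('R')(P) = Mul(7, P) (Function('R')(P) = Add(Mul(6, P), P) = Mul(7, P))
Pow(Add(Function('R')(Function('k')(18)), 95900), -1) = Pow(Add(Mul(7, -11), 95900), -1) = Pow(Add(-77, 95900), -1) = Pow(95823, -1) = Rational(1, 95823)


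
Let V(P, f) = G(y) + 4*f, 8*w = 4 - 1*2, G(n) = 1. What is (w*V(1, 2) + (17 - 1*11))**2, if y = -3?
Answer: 1089/16 ≈ 68.063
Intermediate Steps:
w = 1/4 (w = (4 - 1*2)/8 = (4 - 2)/8 = (1/8)*2 = 1/4 ≈ 0.25000)
V(P, f) = 1 + 4*f
(w*V(1, 2) + (17 - 1*11))**2 = ((1 + 4*2)/4 + (17 - 1*11))**2 = ((1 + 8)/4 + (17 - 11))**2 = ((1/4)*9 + 6)**2 = (9/4 + 6)**2 = (33/4)**2 = 1089/16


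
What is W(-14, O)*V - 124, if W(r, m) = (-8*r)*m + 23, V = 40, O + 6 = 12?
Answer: 27676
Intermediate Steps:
O = 6 (O = -6 + 12 = 6)
W(r, m) = 23 - 8*m*r (W(r, m) = -8*m*r + 23 = 23 - 8*m*r)
W(-14, O)*V - 124 = (23 - 8*6*(-14))*40 - 124 = (23 + 672)*40 - 124 = 695*40 - 124 = 27800 - 124 = 27676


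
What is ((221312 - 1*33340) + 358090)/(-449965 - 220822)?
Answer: -546062/670787 ≈ -0.81406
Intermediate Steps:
((221312 - 1*33340) + 358090)/(-449965 - 220822) = ((221312 - 33340) + 358090)/(-670787) = (187972 + 358090)*(-1/670787) = 546062*(-1/670787) = -546062/670787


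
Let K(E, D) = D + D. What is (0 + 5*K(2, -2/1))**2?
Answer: 400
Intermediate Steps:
K(E, D) = 2*D
(0 + 5*K(2, -2/1))**2 = (0 + 5*(2*(-2/1)))**2 = (0 + 5*(2*(-2*1)))**2 = (0 + 5*(2*(-2)))**2 = (0 + 5*(-4))**2 = (0 - 20)**2 = (-20)**2 = 400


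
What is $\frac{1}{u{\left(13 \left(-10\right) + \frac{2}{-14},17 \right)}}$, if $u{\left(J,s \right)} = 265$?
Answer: $\frac{1}{265} \approx 0.0037736$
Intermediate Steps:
$\frac{1}{u{\left(13 \left(-10\right) + \frac{2}{-14},17 \right)}} = \frac{1}{265}$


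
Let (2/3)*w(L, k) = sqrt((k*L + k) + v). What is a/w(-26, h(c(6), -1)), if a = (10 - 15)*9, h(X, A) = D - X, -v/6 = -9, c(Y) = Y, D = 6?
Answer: -5*sqrt(6)/3 ≈ -4.0825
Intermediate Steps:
v = 54 (v = -6*(-9) = 54)
h(X, A) = 6 - X
w(L, k) = 3*sqrt(54 + k + L*k)/2 (w(L, k) = 3*sqrt((k*L + k) + 54)/2 = 3*sqrt((L*k + k) + 54)/2 = 3*sqrt((k + L*k) + 54)/2 = 3*sqrt(54 + k + L*k)/2)
a = -45 (a = -5*9 = -45)
a/w(-26, h(c(6), -1)) = -45*2/(3*sqrt(54 + (6 - 1*6) - 26*(6 - 1*6))) = -45*2/(3*sqrt(54 + (6 - 6) - 26*(6 - 6))) = -45*2/(3*sqrt(54 + 0 - 26*0)) = -45*2/(3*sqrt(54 + 0 + 0)) = -45*sqrt(6)/27 = -5*sqrt(6)/3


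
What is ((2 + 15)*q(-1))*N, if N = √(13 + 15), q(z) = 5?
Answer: 170*√7 ≈ 449.78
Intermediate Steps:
N = 2*√7 (N = √28 = 2*√7 ≈ 5.2915)
((2 + 15)*q(-1))*N = ((2 + 15)*5)*(2*√7) = (17*5)*(2*√7) = 85*(2*√7) = 170*√7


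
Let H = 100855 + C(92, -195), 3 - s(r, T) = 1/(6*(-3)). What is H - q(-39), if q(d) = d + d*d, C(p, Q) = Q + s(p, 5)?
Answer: 1785259/18 ≈ 99181.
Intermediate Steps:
s(r, T) = 55/18 (s(r, T) = 3 - 1/(6*(-3)) = 3 - 1/(-18) = 3 - 1*(-1/18) = 3 + 1/18 = 55/18)
C(p, Q) = 55/18 + Q (C(p, Q) = Q + 55/18 = 55/18 + Q)
q(d) = d + d**2
H = 1811935/18 (H = 100855 + (55/18 - 195) = 100855 - 3455/18 = 1811935/18 ≈ 1.0066e+5)
H - q(-39) = 1811935/18 - (-39)*(1 - 39) = 1811935/18 - (-39)*(-38) = 1811935/18 - 1*1482 = 1811935/18 - 1482 = 1785259/18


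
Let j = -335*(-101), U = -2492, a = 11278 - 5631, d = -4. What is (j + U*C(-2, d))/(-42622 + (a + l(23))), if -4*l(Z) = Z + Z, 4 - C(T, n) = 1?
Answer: -52718/73973 ≈ -0.71267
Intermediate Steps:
C(T, n) = 3 (C(T, n) = 4 - 1*1 = 4 - 1 = 3)
l(Z) = -Z/2 (l(Z) = -(Z + Z)/4 = -Z/2)
a = 5647
j = 33835
(j + U*C(-2, d))/(-42622 + (a + l(23))) = (33835 - 2492*3)/(-42622 + (5647 - ½*23)) = (33835 - 7476)/(-42622 + (5647 - 23/2)) = 26359/(-42622 + 11271/2) = 26359/(-73973/2) = 26359*(-2/73973) = -52718/73973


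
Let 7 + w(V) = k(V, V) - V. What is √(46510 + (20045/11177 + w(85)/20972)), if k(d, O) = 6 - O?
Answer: √13038785412875854307/16743146 ≈ 215.67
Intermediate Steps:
w(V) = -1 - 2*V (w(V) = -7 + ((6 - V) - V) = -7 + (6 - 2*V) = -1 - 2*V)
√(46510 + (20045/11177 + w(85)/20972)) = √(46510 + (20045/11177 + (-1 - 2*85)/20972)) = √(46510 + (20045*(1/11177) + (-1 - 170)*(1/20972))) = √(46510 + (20045/11177 - 171*1/20972)) = √(46510 + (20045/11177 - 171/20972)) = √(46510 + 418472473/234404044) = √(10902550558913/234404044) = √13038785412875854307/16743146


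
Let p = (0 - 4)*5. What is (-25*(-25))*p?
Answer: -12500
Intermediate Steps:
p = -20 (p = -4*5 = -20)
(-25*(-25))*p = -25*(-25)*(-20) = 625*(-20) = -12500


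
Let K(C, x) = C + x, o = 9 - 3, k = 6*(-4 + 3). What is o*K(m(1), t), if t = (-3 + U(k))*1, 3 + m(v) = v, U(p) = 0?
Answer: -30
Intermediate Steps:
k = -6 (k = 6*(-1) = -6)
o = 6
m(v) = -3 + v
t = -3 (t = (-3 + 0)*1 = -3*1 = -3)
o*K(m(1), t) = 6*((-3 + 1) - 3) = 6*(-2 - 3) = 6*(-5) = -30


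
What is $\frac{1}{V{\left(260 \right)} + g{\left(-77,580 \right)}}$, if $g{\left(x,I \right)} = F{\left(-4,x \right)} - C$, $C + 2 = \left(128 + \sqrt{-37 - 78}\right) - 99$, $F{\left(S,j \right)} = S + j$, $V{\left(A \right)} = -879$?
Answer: $\frac{i}{\sqrt{115} - 987 i} \approx -0.0010131 + 1.1007 \cdot 10^{-5} i$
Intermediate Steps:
$C = 27 + i \sqrt{115}$ ($C = -2 - \left(-29 - \sqrt{-37 - 78}\right) = -2 - \left(-29 - i \sqrt{115}\right) = -2 + \left(29 + i \sqrt{115}\right) = 27 + i \sqrt{115} \approx 27.0 + 10.724 i$)
$g{\left(x,I \right)} = -31 + x - i \sqrt{115}$ ($g{\left(x,I \right)} = \left(-4 + x\right) - \left(27 + i \sqrt{115}\right) = -31 + x - i \sqrt{115}$)
$\frac{1}{V{\left(260 \right)} + g{\left(-77,580 \right)}} = \frac{1}{-879 - \left(108 + i \sqrt{115}\right)} = \frac{1}{-987 - i \sqrt{115}}$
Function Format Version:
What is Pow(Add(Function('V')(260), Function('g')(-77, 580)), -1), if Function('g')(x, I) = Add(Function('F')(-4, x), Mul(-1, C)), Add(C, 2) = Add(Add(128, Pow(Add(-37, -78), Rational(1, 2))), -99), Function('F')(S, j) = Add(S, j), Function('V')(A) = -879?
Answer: Mul(I, Pow(Add(Pow(115, Rational(1, 2)), Mul(-987, I)), -1)) ≈ Add(-0.0010131, Mul(1.1007e-5, I))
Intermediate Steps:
C = Add(27, Mul(I, Pow(115, Rational(1, 2)))) (C = Add(-2, Add(Add(128, Pow(Add(-37, -78), Rational(1, 2))), -99)) = Add(-2, Add(Add(128, Pow(-115, Rational(1, 2))), -99)) = Add(-2, Add(Add(128, Mul(I, Pow(115, Rational(1, 2)))), -99)) = Add(-2, Add(29, Mul(I, Pow(115, Rational(1, 2))))) = Add(27, Mul(I, Pow(115, Rational(1, 2)))) ≈ Add(27.000, Mul(10.724, I)))
Function('g')(x, I) = Add(-31, x, Mul(-1, I, Pow(115, Rational(1, 2)))) (Function('g')(x, I) = Add(Add(-4, x), Mul(-1, Add(27, Mul(I, Pow(115, Rational(1, 2)))))) = Add(Add(-4, x), Add(-27, Mul(-1, I, Pow(115, Rational(1, 2))))) = Add(-31, x, Mul(-1, I, Pow(115, Rational(1, 2)))))
Pow(Add(Function('V')(260), Function('g')(-77, 580)), -1) = Pow(Add(-879, Add(-31, -77, Mul(-1, I, Pow(115, Rational(1, 2))))), -1) = Pow(Add(-879, Add(-108, Mul(-1, I, Pow(115, Rational(1, 2))))), -1) = Pow(Add(-987, Mul(-1, I, Pow(115, Rational(1, 2)))), -1)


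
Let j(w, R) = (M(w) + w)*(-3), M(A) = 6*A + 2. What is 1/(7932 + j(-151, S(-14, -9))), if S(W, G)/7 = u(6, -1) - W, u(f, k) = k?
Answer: 1/11097 ≈ 9.0114e-5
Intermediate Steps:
M(A) = 2 + 6*A
S(W, G) = -7 - 7*W (S(W, G) = 7*(-1 - W) = -7 - 7*W)
j(w, R) = -6 - 21*w (j(w, R) = ((2 + 6*w) + w)*(-3) = (2 + 7*w)*(-3) = -6 - 21*w)
1/(7932 + j(-151, S(-14, -9))) = 1/(7932 + (-6 - 21*(-151))) = 1/(7932 + (-6 + 3171)) = 1/(7932 + 3165) = 1/11097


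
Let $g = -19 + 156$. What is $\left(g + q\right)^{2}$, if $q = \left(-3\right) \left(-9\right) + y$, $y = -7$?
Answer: $24649$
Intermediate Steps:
$g = 137$
$q = 20$ ($q = \left(-3\right) \left(-9\right) - 7 = 27 - 7 = 20$)
$\left(g + q\right)^{2} = \left(137 + 20\right)^{2} = 157^{2} = 24649$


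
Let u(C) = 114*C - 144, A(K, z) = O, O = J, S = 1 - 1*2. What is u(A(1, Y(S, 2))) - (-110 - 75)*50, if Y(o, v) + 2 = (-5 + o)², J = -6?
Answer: 8422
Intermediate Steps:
S = -1 (S = 1 - 2 = -1)
O = -6
Y(o, v) = -2 + (-5 + o)²
A(K, z) = -6
u(C) = -144 + 114*C
u(A(1, Y(S, 2))) - (-110 - 75)*50 = (-144 + 114*(-6)) - (-110 - 75)*50 = (-144 - 684) - (-185)*50 = -828 - 1*(-9250) = -828 + 9250 = 8422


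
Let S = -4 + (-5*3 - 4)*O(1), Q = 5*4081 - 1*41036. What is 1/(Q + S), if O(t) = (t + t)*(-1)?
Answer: -1/20597 ≈ -4.8551e-5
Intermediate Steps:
Q = -20631 (Q = 20405 - 41036 = -20631)
O(t) = -2*t (O(t) = (2*t)*(-1) = -2*t)
S = 34 (S = -4 + (-5*3 - 4)*(-2*1) = -4 + (-15 - 4)*(-2) = -4 - 19*(-2) = -4 + 38 = 34)
1/(Q + S) = 1/(-20631 + 34) = 1/(-20597) = -1/20597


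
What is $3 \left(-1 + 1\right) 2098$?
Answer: $0$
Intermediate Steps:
$3 \left(-1 + 1\right) 2098 = 3 \cdot 0 \cdot 2098 = 0 \cdot 2098 = 0$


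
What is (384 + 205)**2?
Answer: 346921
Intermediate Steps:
(384 + 205)**2 = 589**2 = 346921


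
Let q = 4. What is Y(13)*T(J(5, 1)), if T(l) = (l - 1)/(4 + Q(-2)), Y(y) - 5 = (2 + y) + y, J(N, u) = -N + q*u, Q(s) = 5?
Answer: -22/3 ≈ -7.3333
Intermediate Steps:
J(N, u) = -N + 4*u
Y(y) = 7 + 2*y (Y(y) = 5 + ((2 + y) + y) = 5 + (2 + 2*y) = 7 + 2*y)
T(l) = -⅑ + l/9 (T(l) = (l - 1)/(4 + 5) = (-1 + l)/9 = (-1 + l)*(⅑) = -⅑ + l/9)
Y(13)*T(J(5, 1)) = (7 + 2*13)*(-⅑ + (-1*5 + 4*1)/9) = (7 + 26)*(-⅑ + (-5 + 4)/9) = 33*(-⅑ + (⅑)*(-1)) = 33*(-⅑ - ⅑) = 33*(-2/9) = -22/3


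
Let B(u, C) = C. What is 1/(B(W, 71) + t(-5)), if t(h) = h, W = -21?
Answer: 1/66 ≈ 0.015152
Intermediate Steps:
1/(B(W, 71) + t(-5)) = 1/(71 - 5) = 1/66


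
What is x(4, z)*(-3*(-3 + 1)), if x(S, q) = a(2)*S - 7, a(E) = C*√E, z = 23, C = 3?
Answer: -42 + 72*√2 ≈ 59.823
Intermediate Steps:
a(E) = 3*√E
x(S, q) = -7 + 3*S*√2 (x(S, q) = (3*√2)*S - 7 = 3*S*√2 - 7 = -7 + 3*S*√2)
x(4, z)*(-3*(-3 + 1)) = (-7 + 3*4*√2)*(-3*(-3 + 1)) = (-7 + 12*√2)*(-3*(-2)) = (-7 + 12*√2)*6 = -42 + 72*√2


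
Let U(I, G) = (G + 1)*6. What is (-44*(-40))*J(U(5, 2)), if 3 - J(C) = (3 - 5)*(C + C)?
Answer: 132000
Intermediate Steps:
U(I, G) = 6 + 6*G (U(I, G) = (1 + G)*6 = 6 + 6*G)
J(C) = 3 + 4*C (J(C) = 3 - (3 - 5)*(C + C) = 3 - (-2)*2*C = 3 - (-4)*C = 3 + 4*C)
(-44*(-40))*J(U(5, 2)) = (-44*(-40))*(3 + 4*(6 + 6*2)) = 1760*(3 + 4*(6 + 12)) = 1760*(3 + 4*18) = 1760*(3 + 72) = 1760*75 = 132000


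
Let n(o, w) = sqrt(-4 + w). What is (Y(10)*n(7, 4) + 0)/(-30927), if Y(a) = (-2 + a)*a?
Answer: 0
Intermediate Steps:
Y(a) = a*(-2 + a)
(Y(10)*n(7, 4) + 0)/(-30927) = ((10*(-2 + 10))*sqrt(-4 + 4) + 0)/(-30927) = ((10*8)*sqrt(0) + 0)*(-1/30927) = (80*0 + 0)*(-1/30927) = (0 + 0)*(-1/30927) = 0*(-1/30927) = 0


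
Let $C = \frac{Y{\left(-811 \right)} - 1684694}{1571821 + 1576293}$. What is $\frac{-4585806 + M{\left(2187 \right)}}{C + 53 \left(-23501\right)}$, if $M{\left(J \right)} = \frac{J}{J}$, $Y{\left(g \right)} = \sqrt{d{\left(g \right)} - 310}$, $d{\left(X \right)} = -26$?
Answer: $\frac{1179336245376877206179015}{320320299173755087009459} + \frac{7218318460885 i \sqrt{21}}{1921921795042530522056754} \approx 3.6817 + 1.7211 \cdot 10^{-11} i$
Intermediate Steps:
$Y{\left(g \right)} = 4 i \sqrt{21}$ ($Y{\left(g \right)} = \sqrt{-26 - 310} = \sqrt{-336} = 4 i \sqrt{21}$)
$C = - \frac{842347}{1574057} + \frac{2 i \sqrt{21}}{1574057}$ ($C = \frac{4 i \sqrt{21} - 1684694}{1571821 + 1576293} = \frac{-1684694 + 4 i \sqrt{21}}{3148114} = \left(-1684694 + 4 i \sqrt{21}\right) \frac{1}{3148114} = - \frac{842347}{1574057} + \frac{2 i \sqrt{21}}{1574057} \approx -0.53514 + 5.8226 \cdot 10^{-6} i$)
$M{\left(J \right)} = 1$
$\frac{-4585806 + M{\left(2187 \right)}}{C + 53 \left(-23501\right)} = \frac{-4585806 + 1}{\left(- \frac{842347}{1574057} + \frac{2 i \sqrt{21}}{1574057}\right) + 53 \left(-23501\right)} = - \frac{4585805}{\left(- \frac{842347}{1574057} + \frac{2 i \sqrt{21}}{1574057}\right) - 1245553} = - \frac{4585805}{- \frac{1960572260868}{1574057} + \frac{2 i \sqrt{21}}{1574057}}$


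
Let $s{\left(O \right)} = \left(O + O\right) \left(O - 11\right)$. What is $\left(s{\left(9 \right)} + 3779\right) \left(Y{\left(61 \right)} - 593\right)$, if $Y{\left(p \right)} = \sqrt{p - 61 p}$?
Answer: $-2219599 + 7486 i \sqrt{915} \approx -2.2196 \cdot 10^{6} + 2.2644 \cdot 10^{5} i$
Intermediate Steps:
$s{\left(O \right)} = 2 O \left(-11 + O\right)$
$Y{\left(p \right)} = 2 \sqrt{15} \sqrt{- p}$ ($Y{\left(p \right)} = \sqrt{- 60 p} = 2 \sqrt{15} \sqrt{- p}$)
$\left(s{\left(9 \right)} + 3779\right) \left(Y{\left(61 \right)} - 593\right) = \left(2 \cdot 9 \left(-11 + 9\right) + 3779\right) \left(2 \sqrt{15} \sqrt{\left(-1\right) 61} - 593\right) = \left(2 \cdot 9 \left(-2\right) + 3779\right) \left(2 \sqrt{15} \sqrt{-61} - 593\right) = \left(-36 + 3779\right) \left(2 \sqrt{15} i \sqrt{61} - 593\right) = 3743 \left(2 i \sqrt{915} - 593\right) = 3743 \left(-593 + 2 i \sqrt{915}\right) = -2219599 + 7486 i \sqrt{915}$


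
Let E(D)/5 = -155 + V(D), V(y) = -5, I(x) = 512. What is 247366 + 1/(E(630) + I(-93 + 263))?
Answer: 71241407/288 ≈ 2.4737e+5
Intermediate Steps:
E(D) = -800 (E(D) = 5*(-155 - 5) = 5*(-160) = -800)
247366 + 1/(E(630) + I(-93 + 263)) = 247366 + 1/(-800 + 512) = 247366 + 1/(-288) = 247366 - 1/288 = 71241407/288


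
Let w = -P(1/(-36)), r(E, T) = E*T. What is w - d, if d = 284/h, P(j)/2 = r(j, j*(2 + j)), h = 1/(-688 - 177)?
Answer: 5730756409/23328 ≈ 2.4566e+5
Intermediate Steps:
h = -1/865 (h = 1/(-865) = -1/865 ≈ -0.0011561)
P(j) = 2*j²*(2 + j) (P(j) = 2*(j*(j*(2 + j))) = 2*(j²*(2 + j)) = 2*j²*(2 + j))
d = -245660 (d = 284/(-1/865) = 284*(-865) = -245660)
w = -71/23328 (w = -2*(1/(-36))²*(2 + 1/(-36)) = -2*(-1/36)²*(2 - 1/36) = -2*71/(1296*36) = -1*71/23328 = -71/23328 ≈ -0.0030436)
w - d = -71/23328 - 1*(-245660) = -71/23328 + 245660 = 5730756409/23328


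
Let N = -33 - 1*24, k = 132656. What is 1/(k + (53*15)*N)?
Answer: 1/87341 ≈ 1.1449e-5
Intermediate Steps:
N = -57 (N = -33 - 24 = -57)
1/(k + (53*15)*N) = 1/(132656 + (53*15)*(-57)) = 1/(132656 + 795*(-57)) = 1/(132656 - 45315) = 1/87341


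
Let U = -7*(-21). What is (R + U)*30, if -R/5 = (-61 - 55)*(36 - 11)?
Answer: 439410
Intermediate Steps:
R = 14500 (R = -5*(-61 - 55)*(36 - 11) = -(-580)*25 = -5*(-2900) = 14500)
U = 147
(R + U)*30 = (14500 + 147)*30 = 14647*30 = 439410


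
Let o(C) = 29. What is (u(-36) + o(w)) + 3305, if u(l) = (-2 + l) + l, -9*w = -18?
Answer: 3260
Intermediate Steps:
w = 2 (w = -⅑*(-18) = 2)
u(l) = -2 + 2*l
(u(-36) + o(w)) + 3305 = ((-2 + 2*(-36)) + 29) + 3305 = ((-2 - 72) + 29) + 3305 = (-74 + 29) + 3305 = -45 + 3305 = 3260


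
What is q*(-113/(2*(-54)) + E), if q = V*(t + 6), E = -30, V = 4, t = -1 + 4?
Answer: -3127/3 ≈ -1042.3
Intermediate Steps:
t = 3
q = 36 (q = 4*(3 + 6) = 4*9 = 36)
q*(-113/(2*(-54)) + E) = 36*(-113/(2*(-54)) - 30) = 36*(-113/(-108) - 30) = 36*(-113*(-1/108) - 30) = 36*(113/108 - 30) = 36*(-3127/108) = -3127/3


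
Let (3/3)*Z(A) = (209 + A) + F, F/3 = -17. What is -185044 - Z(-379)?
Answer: -184823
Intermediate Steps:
F = -51 (F = 3*(-17) = -51)
Z(A) = 158 + A (Z(A) = (209 + A) - 51 = 158 + A)
-185044 - Z(-379) = -185044 - (158 - 379) = -185044 - 1*(-221) = -185044 + 221 = -184823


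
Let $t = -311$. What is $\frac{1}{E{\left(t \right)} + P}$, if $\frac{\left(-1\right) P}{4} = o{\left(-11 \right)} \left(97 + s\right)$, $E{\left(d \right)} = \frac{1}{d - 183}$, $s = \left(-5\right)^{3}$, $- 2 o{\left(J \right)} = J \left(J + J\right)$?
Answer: $- \frac{494}{6694689} \approx -7.379 \cdot 10^{-5}$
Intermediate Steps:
$o{\left(J \right)} = - J^{2}$ ($o{\left(J \right)} = - \frac{J \left(J + J\right)}{2} = - \frac{J 2 J}{2} = - \frac{2 J^{2}}{2} = - J^{2}$)
$s = -125$
$E{\left(d \right)} = \frac{1}{-183 + d}$
$P = -13552$ ($P = - 4 - \left(-11\right)^{2} \left(97 - 125\right) = - 4 \left(-1\right) 121 \left(-28\right) = - 4 \left(\left(-121\right) \left(-28\right)\right) = \left(-4\right) 3388 = -13552$)
$\frac{1}{E{\left(t \right)} + P} = \frac{1}{\frac{1}{-183 - 311} - 13552} = \frac{1}{\frac{1}{-494} - 13552} = \frac{1}{- \frac{1}{494} - 13552} = \frac{1}{- \frac{6694689}{494}} = - \frac{494}{6694689}$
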